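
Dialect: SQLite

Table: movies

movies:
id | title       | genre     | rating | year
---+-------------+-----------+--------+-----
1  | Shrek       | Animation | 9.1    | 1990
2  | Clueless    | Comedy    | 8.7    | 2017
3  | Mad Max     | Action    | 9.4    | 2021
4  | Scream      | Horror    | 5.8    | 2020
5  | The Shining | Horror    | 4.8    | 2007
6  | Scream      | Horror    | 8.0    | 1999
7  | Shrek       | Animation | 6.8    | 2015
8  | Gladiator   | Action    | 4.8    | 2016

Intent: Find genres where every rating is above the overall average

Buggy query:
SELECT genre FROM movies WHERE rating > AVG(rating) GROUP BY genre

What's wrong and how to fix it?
Bug: AVG() is an aggregate; it can't sit directly in WHERE

Fix: Compute the overall average in a scalar subquery and compare each group's MIN against it in HAVING

Corrected query:
SELECT genre FROM movies GROUP BY genre HAVING MIN(rating) > (SELECT AVG(rating) FROM movies)

Result:
genre 
------
Comedy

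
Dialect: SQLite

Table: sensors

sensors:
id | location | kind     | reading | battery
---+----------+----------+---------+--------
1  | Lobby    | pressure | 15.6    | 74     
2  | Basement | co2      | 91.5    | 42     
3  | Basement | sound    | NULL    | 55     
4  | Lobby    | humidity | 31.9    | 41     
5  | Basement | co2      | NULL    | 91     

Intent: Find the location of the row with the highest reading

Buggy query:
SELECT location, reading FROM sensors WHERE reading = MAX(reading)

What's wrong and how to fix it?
Bug: WHERE is evaluated per row; an aggregate over the whole table isn't defined there

Fix: Use a subquery: WHERE reading = (SELECT MAX(reading) FROM sensors)

Corrected query:
SELECT location, reading FROM sensors WHERE reading = (SELECT MAX(reading) FROM sensors)

Result:
location | reading
---------+--------
Basement | 91.5   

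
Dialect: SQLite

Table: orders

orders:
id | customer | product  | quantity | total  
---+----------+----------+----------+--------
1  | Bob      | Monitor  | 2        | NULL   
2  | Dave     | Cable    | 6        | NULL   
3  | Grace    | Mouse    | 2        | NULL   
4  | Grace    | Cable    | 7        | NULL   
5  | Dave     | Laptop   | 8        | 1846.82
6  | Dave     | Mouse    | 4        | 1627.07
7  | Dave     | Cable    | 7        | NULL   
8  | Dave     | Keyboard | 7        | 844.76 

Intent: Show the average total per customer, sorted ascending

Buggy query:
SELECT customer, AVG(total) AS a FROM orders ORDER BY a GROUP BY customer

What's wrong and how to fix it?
Bug: ORDER BY appears before GROUP BY; SQL clause order requires GROUP BY first

Fix: Reorder: SELECT … FROM … GROUP BY … ORDER BY …

Corrected query:
SELECT customer, AVG(total) AS a FROM orders GROUP BY customer ORDER BY a

Result:
customer | a      
---------+--------
Bob      | NULL   
Grace    | NULL   
Dave     | 1439.55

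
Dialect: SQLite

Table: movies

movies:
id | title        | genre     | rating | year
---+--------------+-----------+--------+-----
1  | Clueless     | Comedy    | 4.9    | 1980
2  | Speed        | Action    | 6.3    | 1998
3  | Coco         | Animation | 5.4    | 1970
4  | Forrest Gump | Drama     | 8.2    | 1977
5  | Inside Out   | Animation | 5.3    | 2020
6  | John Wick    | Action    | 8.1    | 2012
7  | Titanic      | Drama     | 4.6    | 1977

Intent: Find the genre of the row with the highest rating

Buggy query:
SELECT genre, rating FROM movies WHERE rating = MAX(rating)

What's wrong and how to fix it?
Bug: MAX(rating) is an aggregate and cannot be used directly in WHERE

Fix: Use a subquery: WHERE rating = (SELECT MAX(rating) FROM movies)

Corrected query:
SELECT genre, rating FROM movies WHERE rating = (SELECT MAX(rating) FROM movies)

Result:
genre | rating
------+-------
Drama | 8.2   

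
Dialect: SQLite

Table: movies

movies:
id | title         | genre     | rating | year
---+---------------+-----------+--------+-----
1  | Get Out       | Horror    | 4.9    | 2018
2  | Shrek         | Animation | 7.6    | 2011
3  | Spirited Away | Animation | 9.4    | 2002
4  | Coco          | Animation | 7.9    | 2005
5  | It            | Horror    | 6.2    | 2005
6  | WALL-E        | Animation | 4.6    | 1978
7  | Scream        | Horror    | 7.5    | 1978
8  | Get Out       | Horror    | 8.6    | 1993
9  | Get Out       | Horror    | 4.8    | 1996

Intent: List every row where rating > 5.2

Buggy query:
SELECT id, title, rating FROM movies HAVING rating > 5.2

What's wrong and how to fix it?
Bug: HAVING filters the output of aggregation, but this query has no GROUP BY and no aggregate functions, so SQLite rejects it (HAVING clause on a non-aggregate query); the condition here is per row

Fix: Replace HAVING with WHERE since the condition applies to individual rows

Corrected query:
SELECT id, title, rating FROM movies WHERE rating > 5.2

Result:
id | title         | rating
---+---------------+-------
2  | Shrek         | 7.6   
3  | Spirited Away | 9.4   
4  | Coco          | 7.9   
5  | It            | 6.2   
7  | Scream        | 7.5   
8  | Get Out       | 8.6   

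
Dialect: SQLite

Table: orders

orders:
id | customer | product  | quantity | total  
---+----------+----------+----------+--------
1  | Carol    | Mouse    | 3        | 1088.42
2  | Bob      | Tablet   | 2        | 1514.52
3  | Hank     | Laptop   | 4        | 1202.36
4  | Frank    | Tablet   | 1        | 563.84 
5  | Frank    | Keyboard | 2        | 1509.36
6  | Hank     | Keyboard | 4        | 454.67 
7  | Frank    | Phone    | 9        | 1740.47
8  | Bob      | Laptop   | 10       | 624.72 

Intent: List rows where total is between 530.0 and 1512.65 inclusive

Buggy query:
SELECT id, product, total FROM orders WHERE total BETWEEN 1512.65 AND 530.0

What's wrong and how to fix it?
Bug: The bounds are reversed; BETWEEN a AND b requires a <= b to match anything

Fix: Swap the bounds so the smaller value comes first

Corrected query:
SELECT id, product, total FROM orders WHERE total BETWEEN 530.0 AND 1512.65

Result:
id | product  | total  
---+----------+--------
1  | Mouse    | 1088.42
3  | Laptop   | 1202.36
4  | Tablet   | 563.84 
5  | Keyboard | 1509.36
8  | Laptop   | 624.72 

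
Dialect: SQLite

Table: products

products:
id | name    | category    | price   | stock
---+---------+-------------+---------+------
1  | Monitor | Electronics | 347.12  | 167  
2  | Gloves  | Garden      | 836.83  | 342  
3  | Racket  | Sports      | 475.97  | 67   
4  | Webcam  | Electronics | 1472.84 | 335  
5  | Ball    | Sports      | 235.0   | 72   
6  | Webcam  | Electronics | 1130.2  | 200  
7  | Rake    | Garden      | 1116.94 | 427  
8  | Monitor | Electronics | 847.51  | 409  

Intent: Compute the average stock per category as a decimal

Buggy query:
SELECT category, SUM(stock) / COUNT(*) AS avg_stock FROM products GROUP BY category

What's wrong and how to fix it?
Bug: SUM(stock) and COUNT(*) are both integers; the division truncates the fractional part

Fix: Multiply by 1.0 (or CAST to REAL) to force floating-point division

Corrected query:
SELECT category, SUM(stock) * 1.0 / COUNT(*) AS avg_stock FROM products GROUP BY category

Result:
category    | avg_stock
------------+----------
Electronics | 277.75   
Garden      | 384.5    
Sports      | 69.5     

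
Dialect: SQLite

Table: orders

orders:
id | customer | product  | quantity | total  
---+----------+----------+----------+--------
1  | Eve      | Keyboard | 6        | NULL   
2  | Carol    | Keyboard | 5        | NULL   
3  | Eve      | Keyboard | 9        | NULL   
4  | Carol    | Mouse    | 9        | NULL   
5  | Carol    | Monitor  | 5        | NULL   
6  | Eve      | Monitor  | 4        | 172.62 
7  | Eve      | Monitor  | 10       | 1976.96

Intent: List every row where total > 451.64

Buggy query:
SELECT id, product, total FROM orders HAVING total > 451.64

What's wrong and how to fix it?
Bug: HAVING filters the output of aggregation, but this query has no GROUP BY and no aggregate functions, so SQLite rejects it (HAVING clause on a non-aggregate query); the condition here is per row

Fix: Replace HAVING with WHERE since the condition applies to individual rows

Corrected query:
SELECT id, product, total FROM orders WHERE total > 451.64

Result:
id | product | total  
---+---------+--------
7  | Monitor | 1976.96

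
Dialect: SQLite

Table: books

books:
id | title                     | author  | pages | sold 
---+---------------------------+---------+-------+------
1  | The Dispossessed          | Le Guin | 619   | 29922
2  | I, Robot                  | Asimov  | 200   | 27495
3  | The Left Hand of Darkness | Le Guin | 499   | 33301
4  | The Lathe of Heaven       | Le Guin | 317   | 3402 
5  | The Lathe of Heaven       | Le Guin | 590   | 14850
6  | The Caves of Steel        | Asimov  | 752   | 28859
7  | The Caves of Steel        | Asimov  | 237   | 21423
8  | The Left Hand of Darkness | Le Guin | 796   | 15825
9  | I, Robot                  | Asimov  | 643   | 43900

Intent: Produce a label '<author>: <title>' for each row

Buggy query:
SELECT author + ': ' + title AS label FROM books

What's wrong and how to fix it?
Bug: SQLite uses || for string concatenation; + coerces text to numbers (yielding 0)

Fix: Replace + with || to concatenate text

Corrected query:
SELECT author || ': ' || title AS label FROM books

Result:
label                             
----------------------------------
Le Guin: The Dispossessed         
Asimov: I, Robot                  
Le Guin: The Left Hand of Darkness
Le Guin: The Lathe of Heaven      
Le Guin: The Lathe of Heaven      
Asimov: The Caves of Steel        
Asimov: The Caves of Steel        
Le Guin: The Left Hand of Darkness
Asimov: I, Robot                  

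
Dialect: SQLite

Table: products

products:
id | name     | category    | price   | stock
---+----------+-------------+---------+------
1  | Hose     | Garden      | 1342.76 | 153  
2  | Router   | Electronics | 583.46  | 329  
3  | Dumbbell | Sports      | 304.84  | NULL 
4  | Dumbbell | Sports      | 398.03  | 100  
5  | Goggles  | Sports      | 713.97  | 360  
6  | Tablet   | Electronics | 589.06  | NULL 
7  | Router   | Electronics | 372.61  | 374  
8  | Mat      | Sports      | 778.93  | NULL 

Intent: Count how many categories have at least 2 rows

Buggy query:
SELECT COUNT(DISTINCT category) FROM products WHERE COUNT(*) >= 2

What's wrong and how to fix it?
Bug: COUNT(*) cannot appear in WHERE; the per-group count doesn't exist yet

Fix: Use a subquery that GROUPs and filters with HAVING, then count its rows

Corrected query:
SELECT COUNT(*) FROM (SELECT category FROM products GROUP BY category HAVING COUNT(*) >= 2)

Result:
COUNT(*)
--------
2       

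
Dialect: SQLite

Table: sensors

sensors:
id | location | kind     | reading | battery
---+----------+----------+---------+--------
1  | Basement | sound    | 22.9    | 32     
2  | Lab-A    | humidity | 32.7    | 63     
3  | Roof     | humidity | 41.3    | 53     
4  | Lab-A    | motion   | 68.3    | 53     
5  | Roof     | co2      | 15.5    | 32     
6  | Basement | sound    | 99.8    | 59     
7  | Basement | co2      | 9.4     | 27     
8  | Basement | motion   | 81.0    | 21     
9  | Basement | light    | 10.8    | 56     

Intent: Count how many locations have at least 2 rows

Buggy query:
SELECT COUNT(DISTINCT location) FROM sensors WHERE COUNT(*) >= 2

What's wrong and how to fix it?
Bug: WHERE filters individual rows, not groups, so a group-level COUNT is invalid there

Fix: Use a subquery that GROUPs and filters with HAVING, then count its rows

Corrected query:
SELECT COUNT(*) FROM (SELECT location FROM sensors GROUP BY location HAVING COUNT(*) >= 2)

Result:
COUNT(*)
--------
3       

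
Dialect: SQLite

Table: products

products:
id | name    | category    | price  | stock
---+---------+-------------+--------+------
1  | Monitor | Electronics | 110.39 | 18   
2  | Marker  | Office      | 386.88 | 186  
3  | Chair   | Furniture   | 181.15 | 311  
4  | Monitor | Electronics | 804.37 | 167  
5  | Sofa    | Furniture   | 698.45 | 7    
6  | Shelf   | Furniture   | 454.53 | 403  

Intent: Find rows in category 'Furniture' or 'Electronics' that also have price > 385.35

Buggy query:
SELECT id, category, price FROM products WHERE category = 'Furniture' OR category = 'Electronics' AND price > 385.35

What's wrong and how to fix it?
Bug: Without parentheses, AND is evaluated before OR, so the price filter only applies to the 'Electronics' branch

Fix: Group the OR with parentheses (or use IN), then AND the threshold

Corrected query:
SELECT id, category, price FROM products WHERE (category = 'Furniture' OR category = 'Electronics') AND price > 385.35

Result:
id | category    | price 
---+-------------+-------
4  | Electronics | 804.37
5  | Furniture   | 698.45
6  | Furniture   | 454.53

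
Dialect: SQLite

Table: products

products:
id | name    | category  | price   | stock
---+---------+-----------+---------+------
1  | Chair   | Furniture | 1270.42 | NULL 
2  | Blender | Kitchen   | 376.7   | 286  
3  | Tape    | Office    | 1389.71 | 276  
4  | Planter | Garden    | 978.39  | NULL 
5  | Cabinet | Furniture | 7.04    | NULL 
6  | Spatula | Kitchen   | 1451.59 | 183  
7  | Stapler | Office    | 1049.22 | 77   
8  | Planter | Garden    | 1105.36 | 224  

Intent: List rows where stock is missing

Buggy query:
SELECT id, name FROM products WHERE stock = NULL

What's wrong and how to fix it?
Bug: '= NULL' is always unknown in SQL three-valued logic, so no rows match

Fix: Use IS NULL to test for NULL

Corrected query:
SELECT id, name FROM products WHERE stock IS NULL

Result:
id | name   
---+--------
1  | Chair  
4  | Planter
5  | Cabinet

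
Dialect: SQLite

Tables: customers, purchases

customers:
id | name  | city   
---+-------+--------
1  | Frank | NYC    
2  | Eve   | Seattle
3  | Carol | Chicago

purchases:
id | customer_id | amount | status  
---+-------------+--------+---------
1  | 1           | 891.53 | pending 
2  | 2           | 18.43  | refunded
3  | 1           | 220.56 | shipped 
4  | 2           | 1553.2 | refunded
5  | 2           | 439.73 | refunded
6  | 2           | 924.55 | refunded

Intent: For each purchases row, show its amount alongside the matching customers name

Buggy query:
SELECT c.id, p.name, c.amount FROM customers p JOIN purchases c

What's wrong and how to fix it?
Bug: Missing join condition: each purchases row is matched to all customers rows instead of just its own

Fix: Add ON c.customer_id = p.id to the JOIN

Corrected query:
SELECT c.id, p.name, c.amount FROM customers p JOIN purchases c ON c.customer_id = p.id

Result:
id | name  | amount
---+-------+-------
1  | Frank | 891.53
2  | Eve   | 18.43 
3  | Frank | 220.56
4  | Eve   | 1553.2
5  | Eve   | 439.73
6  | Eve   | 924.55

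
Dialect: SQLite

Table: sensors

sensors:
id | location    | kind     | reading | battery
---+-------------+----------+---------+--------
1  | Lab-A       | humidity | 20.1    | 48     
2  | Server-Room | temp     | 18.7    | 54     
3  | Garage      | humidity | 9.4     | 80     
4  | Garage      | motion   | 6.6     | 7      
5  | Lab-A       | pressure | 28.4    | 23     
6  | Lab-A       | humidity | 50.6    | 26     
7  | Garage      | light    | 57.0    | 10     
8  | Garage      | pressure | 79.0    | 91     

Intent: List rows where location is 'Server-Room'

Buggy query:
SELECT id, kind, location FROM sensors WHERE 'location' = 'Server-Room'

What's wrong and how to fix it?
Bug: 'location' in single quotes is a string literal, not the column; the comparison is literal-vs-literal and never true

Fix: Reference the column as location without single quotes

Corrected query:
SELECT id, kind, location FROM sensors WHERE location = 'Server-Room'

Result:
id | kind | location   
---+------+------------
2  | temp | Server-Room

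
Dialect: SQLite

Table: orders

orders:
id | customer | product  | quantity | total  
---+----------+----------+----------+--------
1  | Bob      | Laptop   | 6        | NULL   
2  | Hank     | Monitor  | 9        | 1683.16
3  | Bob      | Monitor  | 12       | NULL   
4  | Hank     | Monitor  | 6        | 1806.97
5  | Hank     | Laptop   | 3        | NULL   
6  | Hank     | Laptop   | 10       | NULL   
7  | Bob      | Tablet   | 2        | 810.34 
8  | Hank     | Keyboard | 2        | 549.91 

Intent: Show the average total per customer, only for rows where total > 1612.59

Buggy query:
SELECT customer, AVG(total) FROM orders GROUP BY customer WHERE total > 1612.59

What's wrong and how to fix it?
Bug: Row-level WHERE must come before GROUP BY in the clause order

Fix: Move the WHERE clause before GROUP BY

Corrected query:
SELECT customer, AVG(total) FROM orders WHERE total > 1612.59 GROUP BY customer

Result:
customer | AVG(total)
---------+-----------
Hank     | 1745.065  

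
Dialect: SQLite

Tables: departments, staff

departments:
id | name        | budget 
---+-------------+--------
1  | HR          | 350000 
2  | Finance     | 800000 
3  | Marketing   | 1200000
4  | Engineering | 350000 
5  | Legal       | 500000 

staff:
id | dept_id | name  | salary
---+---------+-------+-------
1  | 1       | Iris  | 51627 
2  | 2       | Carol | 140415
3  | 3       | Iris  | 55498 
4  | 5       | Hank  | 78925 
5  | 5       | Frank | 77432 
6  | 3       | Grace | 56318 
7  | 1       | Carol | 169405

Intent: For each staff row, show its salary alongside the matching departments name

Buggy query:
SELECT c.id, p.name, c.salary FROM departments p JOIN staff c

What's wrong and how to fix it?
Bug: JOIN with no ON clause produces a cartesian product; every staff row pairs with every departments row

Fix: Add ON c.dept_id = p.id to the JOIN

Corrected query:
SELECT c.id, p.name, c.salary FROM departments p JOIN staff c ON c.dept_id = p.id

Result:
id | name      | salary
---+-----------+-------
1  | HR        | 51627 
2  | Finance   | 140415
3  | Marketing | 55498 
4  | Legal     | 78925 
5  | Legal     | 77432 
6  | Marketing | 56318 
7  | HR        | 169405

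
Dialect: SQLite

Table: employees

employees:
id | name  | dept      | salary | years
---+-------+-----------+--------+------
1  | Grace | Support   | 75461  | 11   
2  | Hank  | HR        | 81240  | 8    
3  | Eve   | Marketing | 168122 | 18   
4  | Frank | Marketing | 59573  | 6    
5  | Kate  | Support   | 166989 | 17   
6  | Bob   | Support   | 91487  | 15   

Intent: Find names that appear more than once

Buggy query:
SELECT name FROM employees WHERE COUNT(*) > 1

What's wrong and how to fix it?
Bug: COUNT(*) is an aggregate and cannot be used in WHERE

Fix: Group first, then use HAVING for the count condition

Corrected query:
SELECT name FROM employees GROUP BY name HAVING COUNT(*) > 1

Result:
(no rows)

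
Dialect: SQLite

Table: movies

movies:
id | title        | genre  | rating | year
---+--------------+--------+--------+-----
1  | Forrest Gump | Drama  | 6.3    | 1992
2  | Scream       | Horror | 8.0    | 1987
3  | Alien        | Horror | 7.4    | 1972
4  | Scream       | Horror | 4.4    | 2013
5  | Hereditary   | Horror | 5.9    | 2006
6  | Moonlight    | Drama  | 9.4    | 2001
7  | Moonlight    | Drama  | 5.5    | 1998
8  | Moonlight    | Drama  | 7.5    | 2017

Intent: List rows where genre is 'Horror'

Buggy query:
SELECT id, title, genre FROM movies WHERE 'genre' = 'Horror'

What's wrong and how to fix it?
Bug: Single quotes denote string literals in SQL; the column name is being compared as a constant string

Fix: Remove the quotes around the column name (or use double quotes for an identifier)

Corrected query:
SELECT id, title, genre FROM movies WHERE genre = 'Horror'

Result:
id | title      | genre 
---+------------+-------
2  | Scream     | Horror
3  | Alien      | Horror
4  | Scream     | Horror
5  | Hereditary | Horror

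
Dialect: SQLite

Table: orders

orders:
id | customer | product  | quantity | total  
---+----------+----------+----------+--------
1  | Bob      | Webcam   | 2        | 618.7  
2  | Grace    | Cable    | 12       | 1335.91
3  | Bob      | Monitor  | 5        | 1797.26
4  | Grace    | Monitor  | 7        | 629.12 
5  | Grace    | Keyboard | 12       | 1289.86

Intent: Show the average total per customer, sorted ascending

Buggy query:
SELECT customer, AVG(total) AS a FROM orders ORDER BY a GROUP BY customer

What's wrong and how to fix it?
Bug: ORDER BY appears before GROUP BY; SQL clause order requires GROUP BY first

Fix: Reorder: SELECT … FROM … GROUP BY … ORDER BY …

Corrected query:
SELECT customer, AVG(total) AS a FROM orders GROUP BY customer ORDER BY a

Result:
customer | a          
---------+------------
Grace    | 1084.963333
Bob      | 1207.98    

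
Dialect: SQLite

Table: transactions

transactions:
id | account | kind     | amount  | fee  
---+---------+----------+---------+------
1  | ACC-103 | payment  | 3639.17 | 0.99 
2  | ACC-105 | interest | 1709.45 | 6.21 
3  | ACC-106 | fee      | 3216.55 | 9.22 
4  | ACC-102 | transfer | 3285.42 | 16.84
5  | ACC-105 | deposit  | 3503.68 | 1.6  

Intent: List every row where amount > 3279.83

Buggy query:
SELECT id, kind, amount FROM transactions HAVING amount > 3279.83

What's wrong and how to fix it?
Bug: This is a non-aggregate query (no GROUP BY, no aggregates), so in SQLite the HAVING clause is invalid here; a row-level condition belongs in WHERE

Fix: Use WHERE for row-level filtering

Corrected query:
SELECT id, kind, amount FROM transactions WHERE amount > 3279.83

Result:
id | kind     | amount 
---+----------+--------
1  | payment  | 3639.17
4  | transfer | 3285.42
5  | deposit  | 3503.68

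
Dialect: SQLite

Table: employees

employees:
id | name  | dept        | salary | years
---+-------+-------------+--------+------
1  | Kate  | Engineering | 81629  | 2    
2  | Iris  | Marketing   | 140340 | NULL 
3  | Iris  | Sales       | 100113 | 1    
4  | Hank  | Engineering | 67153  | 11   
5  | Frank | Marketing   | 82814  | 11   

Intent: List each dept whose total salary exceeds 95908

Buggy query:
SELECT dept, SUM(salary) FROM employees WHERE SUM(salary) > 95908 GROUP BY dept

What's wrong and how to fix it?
Bug: WHERE runs before GROUP BY, so aggregates aren't available there

Fix: Move the aggregate condition to a HAVING clause

Corrected query:
SELECT dept, SUM(salary) FROM employees GROUP BY dept HAVING SUM(salary) > 95908

Result:
dept        | SUM(salary)
------------+------------
Engineering | 148782     
Marketing   | 223154     
Sales       | 100113     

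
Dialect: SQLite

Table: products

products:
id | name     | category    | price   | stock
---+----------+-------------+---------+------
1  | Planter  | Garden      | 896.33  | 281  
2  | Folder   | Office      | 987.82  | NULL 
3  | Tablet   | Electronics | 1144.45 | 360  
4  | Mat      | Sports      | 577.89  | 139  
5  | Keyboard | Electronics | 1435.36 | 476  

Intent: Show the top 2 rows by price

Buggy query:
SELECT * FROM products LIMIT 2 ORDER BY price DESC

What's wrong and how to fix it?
Bug: ORDER BY cannot follow LIMIT; LIMIT is the final clause

Fix: Swap the clauses: ORDER BY first, then LIMIT

Corrected query:
SELECT * FROM products ORDER BY price DESC LIMIT 2

Result:
id | name     | category    | price   | stock
---+----------+-------------+---------+------
5  | Keyboard | Electronics | 1435.36 | 476  
3  | Tablet   | Electronics | 1144.45 | 360  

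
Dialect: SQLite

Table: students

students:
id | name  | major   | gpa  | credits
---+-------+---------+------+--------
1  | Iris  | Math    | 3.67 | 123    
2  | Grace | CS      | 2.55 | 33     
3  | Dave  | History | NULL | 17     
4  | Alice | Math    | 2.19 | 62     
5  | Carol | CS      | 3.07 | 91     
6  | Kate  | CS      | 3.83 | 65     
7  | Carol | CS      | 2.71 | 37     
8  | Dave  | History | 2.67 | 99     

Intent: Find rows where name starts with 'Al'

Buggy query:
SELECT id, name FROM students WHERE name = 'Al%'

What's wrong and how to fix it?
Bug: Wildcards only work with LIKE; '=' treats '%' as a literal character

Fix: Use LIKE for wildcard pattern matching

Corrected query:
SELECT id, name FROM students WHERE name LIKE 'Al%'

Result:
id | name 
---+------
4  | Alice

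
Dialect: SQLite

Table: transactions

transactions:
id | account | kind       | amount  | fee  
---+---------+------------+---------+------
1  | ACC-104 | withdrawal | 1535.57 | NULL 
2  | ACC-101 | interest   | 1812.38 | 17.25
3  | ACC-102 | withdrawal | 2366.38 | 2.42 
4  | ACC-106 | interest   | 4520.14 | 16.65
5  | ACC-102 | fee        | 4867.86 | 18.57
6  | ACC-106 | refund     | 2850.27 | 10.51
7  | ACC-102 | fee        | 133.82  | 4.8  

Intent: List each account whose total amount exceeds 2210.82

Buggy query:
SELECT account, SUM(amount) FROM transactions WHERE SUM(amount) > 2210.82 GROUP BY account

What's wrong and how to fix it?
Bug: SUM(amount) is an aggregate, but WHERE filters rows before aggregation

Fix: Move the aggregate condition to a HAVING clause

Corrected query:
SELECT account, SUM(amount) FROM transactions GROUP BY account HAVING SUM(amount) > 2210.82

Result:
account | SUM(amount)
--------+------------
ACC-102 | 7368.06    
ACC-106 | 7370.41    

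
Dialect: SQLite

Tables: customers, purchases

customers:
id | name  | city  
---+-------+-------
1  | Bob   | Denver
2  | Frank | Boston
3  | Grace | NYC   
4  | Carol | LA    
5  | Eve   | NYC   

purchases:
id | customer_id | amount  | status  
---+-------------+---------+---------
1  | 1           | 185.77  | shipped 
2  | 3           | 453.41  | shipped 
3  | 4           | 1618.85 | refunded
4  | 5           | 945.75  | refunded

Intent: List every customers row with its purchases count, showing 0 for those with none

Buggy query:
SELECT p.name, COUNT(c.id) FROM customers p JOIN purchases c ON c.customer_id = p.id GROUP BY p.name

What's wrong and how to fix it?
Bug: An inner join excludes parents with zero children

Fix: Switch to LEFT JOIN to retain unmatched parent rows

Corrected query:
SELECT p.name, COUNT(c.id) FROM customers p LEFT JOIN purchases c ON c.customer_id = p.id GROUP BY p.name

Result:
name  | COUNT(c.id)
------+------------
Bob   | 1          
Carol | 1          
Eve   | 1          
Frank | 0          
Grace | 1          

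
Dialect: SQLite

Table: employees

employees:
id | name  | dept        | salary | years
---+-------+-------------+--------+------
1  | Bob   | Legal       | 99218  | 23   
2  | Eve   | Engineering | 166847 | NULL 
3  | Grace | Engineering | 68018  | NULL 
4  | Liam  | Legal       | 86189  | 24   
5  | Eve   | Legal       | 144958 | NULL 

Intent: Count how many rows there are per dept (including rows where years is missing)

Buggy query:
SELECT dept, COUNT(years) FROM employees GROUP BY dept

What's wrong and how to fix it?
Bug: COUNT(column) counts non-NULL values only; rows with NULL years aren't counted

Fix: Use COUNT(*) to count all rows regardless of NULL

Corrected query:
SELECT dept, COUNT(*) FROM employees GROUP BY dept

Result:
dept        | COUNT(*)
------------+---------
Engineering | 2       
Legal       | 3       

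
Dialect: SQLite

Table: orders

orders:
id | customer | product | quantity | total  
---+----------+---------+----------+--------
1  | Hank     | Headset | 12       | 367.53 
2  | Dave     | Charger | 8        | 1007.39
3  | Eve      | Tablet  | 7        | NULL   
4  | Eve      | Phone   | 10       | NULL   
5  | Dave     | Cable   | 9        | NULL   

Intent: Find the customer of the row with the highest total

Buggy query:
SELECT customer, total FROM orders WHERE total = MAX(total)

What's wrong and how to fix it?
Bug: WHERE is evaluated per row; an aggregate over the whole table isn't defined there

Fix: Wrap MAX in a scalar subquery so WHERE compares against a single value

Corrected query:
SELECT customer, total FROM orders WHERE total = (SELECT MAX(total) FROM orders)

Result:
customer | total  
---------+--------
Dave     | 1007.39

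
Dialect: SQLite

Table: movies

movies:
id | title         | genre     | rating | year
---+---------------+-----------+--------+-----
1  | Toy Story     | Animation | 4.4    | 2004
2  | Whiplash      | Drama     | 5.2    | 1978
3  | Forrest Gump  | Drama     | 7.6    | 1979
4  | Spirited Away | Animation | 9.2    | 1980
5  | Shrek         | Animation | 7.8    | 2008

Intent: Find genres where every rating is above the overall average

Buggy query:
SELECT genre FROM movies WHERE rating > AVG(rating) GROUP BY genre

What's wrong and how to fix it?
Bug: WHERE evaluates per row before aggregation, so AVG() is unavailable

Fix: Use a subquery for AVG and a HAVING MIN(...) filter so the condition holds for every row in the group

Corrected query:
SELECT genre FROM movies GROUP BY genre HAVING MIN(rating) > (SELECT AVG(rating) FROM movies)

Result:
(no rows)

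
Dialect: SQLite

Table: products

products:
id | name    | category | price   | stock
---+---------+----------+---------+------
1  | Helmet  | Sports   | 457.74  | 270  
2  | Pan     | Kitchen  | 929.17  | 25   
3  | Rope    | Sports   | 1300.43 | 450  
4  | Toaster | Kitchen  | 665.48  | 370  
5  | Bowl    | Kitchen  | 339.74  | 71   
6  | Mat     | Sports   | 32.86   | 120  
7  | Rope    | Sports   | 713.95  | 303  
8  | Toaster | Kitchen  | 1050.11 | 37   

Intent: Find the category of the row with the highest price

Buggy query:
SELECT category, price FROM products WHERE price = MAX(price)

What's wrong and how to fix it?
Bug: WHERE is evaluated per row; an aggregate over the whole table isn't defined there

Fix: Use a subquery: WHERE price = (SELECT MAX(price) FROM products)

Corrected query:
SELECT category, price FROM products WHERE price = (SELECT MAX(price) FROM products)

Result:
category | price  
---------+--------
Sports   | 1300.43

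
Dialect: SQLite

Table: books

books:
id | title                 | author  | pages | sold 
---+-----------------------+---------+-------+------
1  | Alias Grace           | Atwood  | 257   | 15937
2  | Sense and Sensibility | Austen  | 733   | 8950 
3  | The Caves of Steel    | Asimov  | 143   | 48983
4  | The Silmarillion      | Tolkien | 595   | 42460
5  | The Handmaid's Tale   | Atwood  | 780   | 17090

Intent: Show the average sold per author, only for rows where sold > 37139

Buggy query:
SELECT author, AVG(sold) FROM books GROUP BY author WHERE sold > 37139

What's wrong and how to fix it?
Bug: Row-level WHERE must come before GROUP BY in the clause order

Fix: Move the WHERE clause before GROUP BY

Corrected query:
SELECT author, AVG(sold) FROM books WHERE sold > 37139 GROUP BY author

Result:
author  | AVG(sold)
--------+----------
Asimov  | 48983    
Tolkien | 42460    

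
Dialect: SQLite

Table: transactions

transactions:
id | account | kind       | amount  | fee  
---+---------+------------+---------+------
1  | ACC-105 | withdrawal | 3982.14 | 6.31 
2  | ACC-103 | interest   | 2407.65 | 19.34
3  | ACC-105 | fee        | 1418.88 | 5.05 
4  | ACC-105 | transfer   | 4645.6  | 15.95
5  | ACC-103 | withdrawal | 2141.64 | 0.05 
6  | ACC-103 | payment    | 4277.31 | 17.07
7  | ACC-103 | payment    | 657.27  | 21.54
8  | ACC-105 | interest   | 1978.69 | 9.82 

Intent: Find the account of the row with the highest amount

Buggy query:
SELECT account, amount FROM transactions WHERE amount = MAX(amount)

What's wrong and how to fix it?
Bug: WHERE is evaluated per row; an aggregate over the whole table isn't defined there

Fix: Use a subquery: WHERE amount = (SELECT MAX(amount) FROM transactions)

Corrected query:
SELECT account, amount FROM transactions WHERE amount = (SELECT MAX(amount) FROM transactions)

Result:
account | amount
--------+-------
ACC-105 | 4645.6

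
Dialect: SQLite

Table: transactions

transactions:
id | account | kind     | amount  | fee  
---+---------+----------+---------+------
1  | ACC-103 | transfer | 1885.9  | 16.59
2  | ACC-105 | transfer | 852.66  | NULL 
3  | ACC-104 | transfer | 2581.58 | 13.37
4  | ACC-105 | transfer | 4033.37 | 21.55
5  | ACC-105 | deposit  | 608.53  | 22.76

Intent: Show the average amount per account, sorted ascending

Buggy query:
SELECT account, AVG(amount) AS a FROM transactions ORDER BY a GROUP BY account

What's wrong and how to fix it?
Bug: ORDER BY appears before GROUP BY; SQL clause order requires GROUP BY first

Fix: Move ORDER BY to the end, after GROUP BY

Corrected query:
SELECT account, AVG(amount) AS a FROM transactions GROUP BY account ORDER BY a

Result:
account | a      
--------+--------
ACC-105 | 1831.52
ACC-103 | 1885.9 
ACC-104 | 2581.58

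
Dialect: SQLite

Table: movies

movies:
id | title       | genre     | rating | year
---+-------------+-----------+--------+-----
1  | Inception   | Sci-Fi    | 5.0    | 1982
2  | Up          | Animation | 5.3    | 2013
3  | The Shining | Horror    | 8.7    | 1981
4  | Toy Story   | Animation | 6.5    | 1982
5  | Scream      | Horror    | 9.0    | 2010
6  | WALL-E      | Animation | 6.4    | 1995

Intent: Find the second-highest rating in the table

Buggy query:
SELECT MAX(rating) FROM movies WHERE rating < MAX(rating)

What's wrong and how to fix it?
Bug: The inner MAX is an aggregate inside WHERE, which is not allowed

Fix: Put the inner MAX in a scalar subquery

Corrected query:
SELECT MAX(rating) FROM movies WHERE rating < (SELECT MAX(rating) FROM movies)

Result:
MAX(rating)
-----------
8.7        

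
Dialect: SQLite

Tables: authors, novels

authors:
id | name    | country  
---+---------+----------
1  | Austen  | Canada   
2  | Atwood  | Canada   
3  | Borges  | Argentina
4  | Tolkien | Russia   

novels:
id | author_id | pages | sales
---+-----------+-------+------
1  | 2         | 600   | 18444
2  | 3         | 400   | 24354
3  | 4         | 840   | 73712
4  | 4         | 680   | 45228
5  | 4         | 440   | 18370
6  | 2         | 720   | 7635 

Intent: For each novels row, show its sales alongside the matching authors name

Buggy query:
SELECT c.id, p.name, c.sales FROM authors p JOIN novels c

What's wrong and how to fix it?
Bug: JOIN with no ON clause produces a cartesian product; every novels row pairs with every authors row

Fix: Specify the join condition linking the foreign key to the parent id

Corrected query:
SELECT c.id, p.name, c.sales FROM authors p JOIN novels c ON c.author_id = p.id

Result:
id | name    | sales
---+---------+------
1  | Atwood  | 18444
2  | Borges  | 24354
3  | Tolkien | 73712
4  | Tolkien | 45228
5  | Tolkien | 18370
6  | Atwood  | 7635 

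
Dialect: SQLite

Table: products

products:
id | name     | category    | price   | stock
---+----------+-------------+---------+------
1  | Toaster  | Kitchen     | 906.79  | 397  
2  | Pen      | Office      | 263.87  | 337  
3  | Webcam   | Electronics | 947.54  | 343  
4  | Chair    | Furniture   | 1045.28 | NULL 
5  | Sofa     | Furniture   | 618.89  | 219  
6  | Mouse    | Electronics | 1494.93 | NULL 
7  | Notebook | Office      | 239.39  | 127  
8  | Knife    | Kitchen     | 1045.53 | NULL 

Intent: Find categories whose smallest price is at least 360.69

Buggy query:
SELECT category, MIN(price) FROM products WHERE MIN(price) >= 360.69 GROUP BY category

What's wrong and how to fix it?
Bug: MIN() in WHERE is a misuse of aggregate

Fix: Use HAVING for the per-group MIN condition

Corrected query:
SELECT category, MIN(price) FROM products GROUP BY category HAVING MIN(price) >= 360.69

Result:
category    | MIN(price)
------------+-----------
Electronics | 947.54    
Furniture   | 618.89    
Kitchen     | 906.79    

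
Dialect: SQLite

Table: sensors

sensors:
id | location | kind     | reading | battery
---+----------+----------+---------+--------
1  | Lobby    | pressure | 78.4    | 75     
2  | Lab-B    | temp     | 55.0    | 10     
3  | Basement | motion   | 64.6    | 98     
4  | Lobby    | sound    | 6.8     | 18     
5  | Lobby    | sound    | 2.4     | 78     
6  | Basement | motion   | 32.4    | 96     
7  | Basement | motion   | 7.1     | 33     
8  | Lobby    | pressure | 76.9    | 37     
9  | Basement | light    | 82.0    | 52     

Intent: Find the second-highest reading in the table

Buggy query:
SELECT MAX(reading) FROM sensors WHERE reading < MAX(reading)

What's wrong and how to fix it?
Bug: MAX(reading) on the right of the comparison is an aggregate-in-WHERE error

Fix: Compute the overall MAX in a subquery, then take MAX of rows below it

Corrected query:
SELECT MAX(reading) FROM sensors WHERE reading < (SELECT MAX(reading) FROM sensors)

Result:
MAX(reading)
------------
78.4        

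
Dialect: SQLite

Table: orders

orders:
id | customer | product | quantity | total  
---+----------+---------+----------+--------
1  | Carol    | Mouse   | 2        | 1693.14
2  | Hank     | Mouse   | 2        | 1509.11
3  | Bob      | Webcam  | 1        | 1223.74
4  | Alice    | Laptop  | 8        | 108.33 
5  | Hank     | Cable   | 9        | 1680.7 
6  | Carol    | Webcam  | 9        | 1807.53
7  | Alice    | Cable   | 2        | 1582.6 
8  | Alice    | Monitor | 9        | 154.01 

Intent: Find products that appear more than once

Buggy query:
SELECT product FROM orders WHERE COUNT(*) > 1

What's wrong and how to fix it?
Bug: COUNT(*) is an aggregate and cannot be used in WHERE

Fix: GROUP BY product, then filter groups with HAVING COUNT(*) > 1

Corrected query:
SELECT product FROM orders GROUP BY product HAVING COUNT(*) > 1

Result:
product
-------
Cable  
Mouse  
Webcam 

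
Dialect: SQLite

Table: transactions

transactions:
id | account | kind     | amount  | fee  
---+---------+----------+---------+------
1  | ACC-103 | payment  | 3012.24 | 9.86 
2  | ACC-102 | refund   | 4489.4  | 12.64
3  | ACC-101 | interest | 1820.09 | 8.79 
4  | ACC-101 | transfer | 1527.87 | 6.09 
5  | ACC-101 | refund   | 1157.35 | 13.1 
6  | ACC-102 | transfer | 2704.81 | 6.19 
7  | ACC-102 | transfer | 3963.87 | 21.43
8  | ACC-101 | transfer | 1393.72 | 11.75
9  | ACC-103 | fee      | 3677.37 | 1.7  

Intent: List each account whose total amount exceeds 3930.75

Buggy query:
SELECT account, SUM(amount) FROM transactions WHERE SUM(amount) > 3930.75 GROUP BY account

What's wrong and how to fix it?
Bug: SUM(amount) is an aggregate, but WHERE filters rows before aggregation

Fix: Use HAVING (which filters groups after aggregation) instead of WHERE

Corrected query:
SELECT account, SUM(amount) FROM transactions GROUP BY account HAVING SUM(amount) > 3930.75

Result:
account | SUM(amount)
--------+------------
ACC-101 | 5899.03    
ACC-102 | 11158.08   
ACC-103 | 6689.61    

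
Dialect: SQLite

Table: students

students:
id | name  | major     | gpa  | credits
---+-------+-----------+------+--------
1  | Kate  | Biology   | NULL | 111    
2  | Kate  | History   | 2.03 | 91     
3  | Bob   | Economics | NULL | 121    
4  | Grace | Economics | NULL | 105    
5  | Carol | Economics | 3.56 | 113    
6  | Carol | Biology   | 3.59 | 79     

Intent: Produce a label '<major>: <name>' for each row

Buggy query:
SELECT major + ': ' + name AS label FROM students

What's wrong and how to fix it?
Bug: SQLite uses || for string concatenation; + coerces text to numbers (yielding 0)

Fix: Use the || operator for string concatenation

Corrected query:
SELECT major || ': ' || name AS label FROM students

Result:
label           
----------------
Biology: Kate   
History: Kate   
Economics: Bob  
Economics: Grace
Economics: Carol
Biology: Carol  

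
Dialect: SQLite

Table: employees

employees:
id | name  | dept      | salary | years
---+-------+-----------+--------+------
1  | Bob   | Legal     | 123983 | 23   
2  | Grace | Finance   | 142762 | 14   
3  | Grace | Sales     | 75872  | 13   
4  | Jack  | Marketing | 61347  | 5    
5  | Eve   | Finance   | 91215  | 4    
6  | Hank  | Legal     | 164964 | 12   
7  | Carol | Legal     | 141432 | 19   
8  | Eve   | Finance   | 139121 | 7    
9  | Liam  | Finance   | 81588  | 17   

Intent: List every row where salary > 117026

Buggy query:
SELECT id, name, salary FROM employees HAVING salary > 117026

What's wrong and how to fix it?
Bug: This is a non-aggregate query (no GROUP BY, no aggregates), so in SQLite the HAVING clause is invalid here; a row-level condition belongs in WHERE

Fix: Use WHERE for row-level filtering

Corrected query:
SELECT id, name, salary FROM employees WHERE salary > 117026

Result:
id | name  | salary
---+-------+-------
1  | Bob   | 123983
2  | Grace | 142762
6  | Hank  | 164964
7  | Carol | 141432
8  | Eve   | 139121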